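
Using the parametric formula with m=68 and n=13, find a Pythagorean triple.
(4455, 1768, 4793)

Euclid's formula: a = m² - n², b = 2mn, c = m² + n²
m = 68, n = 13
a = 68² - 13² = 4624 - 169 = 4455
b = 2 × 68 × 13 = 1768
c = 68² + 13² = 4624 + 169 = 4793
Verification: 4455² + 1768² = 19847025 + 3125824 = 22972849 = 4793² ✓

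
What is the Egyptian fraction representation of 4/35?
1/9 + 1/315

Greedy algorithm:
4/35: ceiling(35/4) = 9, use 1/9
1/315: ceiling(315/1) = 315, use 1/315
Result: 4/35 = 1/9 + 1/315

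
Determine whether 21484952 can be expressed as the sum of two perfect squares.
Not possible

Factorization: 21484952 = 2^3 × 139^3
By Fermat: n is sum of two squares iff every prime p ≡ 3 (mod 4) appears to even power.
Prime(s) ≡ 3 (mod 4) with odd exponent: [(139, 3)]
Therefore 21484952 cannot be expressed as a² + b².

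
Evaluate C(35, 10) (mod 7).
0

Using Lucas' theorem:
Write n=35 and k=10 in base 7:
n in base 7: [5, 0]
k in base 7: [1, 3]
C(35,10) mod 7 = ∏ C(n_i, k_i) mod 7
Digit binomials (mod 7): C(5,1) = 5; C(0,3) = 0 (k_i > n_i)
Product: 5 × 0 = 0 ≡ 0 (mod 7)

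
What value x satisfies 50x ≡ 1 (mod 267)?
251

gcd(50, 267) = 1, so the inverse exists.
Extended Euclidean algorithm on (267, 50):
267 = 5 × 50 + 17  ⟹  17 = (1)·267 + (-5)·50
50 = 2 × 17 + 16  ⟹  16 = (-2)·267 + (11)·50
17 = 1 × 16 + 1  ⟹  1 = (3)·267 + (-16)·50
So (-16)·50 ≡ 1 (mod 267), i.e. 50^(-1) ≡ -16 ≡ 251 (mod 267).
Check: 50 × 251 = 12550 ≡ 1 (mod 267)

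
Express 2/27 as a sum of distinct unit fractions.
1/14 + 1/378

Greedy algorithm:
2/27: ceiling(27/2) = 14, use 1/14
1/378: ceiling(378/1) = 378, use 1/378
Result: 2/27 = 1/14 + 1/378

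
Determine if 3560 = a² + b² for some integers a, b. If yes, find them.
14² + 58² (a=14, b=58)

Factorization: 3560 = 2^3 × 5 × 89
By Fermat: n is sum of two squares iff every prime p ≡ 3 (mod 4) appears to even power.
All primes ≡ 3 (mod 4) appear to even power.
Search a = 0, 1, 2, … for 3560 - a² a perfect square: first hit at a = 14: 3560 - 196 = 3364 = 58².
3560 = 14² + 58² = 196 + 3364 ✓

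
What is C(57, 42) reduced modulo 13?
1

Using Lucas' theorem:
Write n=57 and k=42 in base 13:
n in base 13: [4, 5]
k in base 13: [3, 3]
C(57,42) mod 13 = ∏ C(n_i, k_i) mod 13
Digit binomials (mod 13): C(4,3) = 4; C(5,3) = 10
Product: 4 × 10 = 40 ≡ 1 (mod 13)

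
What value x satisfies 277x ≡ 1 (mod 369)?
4

gcd(277, 369) = 1, so the inverse exists.
Extended Euclidean algorithm on (369, 277):
369 = 1 × 277 + 92  ⟹  92 = (1)·369 + (-1)·277
277 = 3 × 92 + 1  ⟹  1 = (-3)·369 + (4)·277
So (4)·277 ≡ 1 (mod 369), i.e. 277^(-1) ≡ 4 (mod 369).
Check: 277 × 4 = 1108 ≡ 1 (mod 369)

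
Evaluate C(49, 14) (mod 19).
0

Using Lucas' theorem:
Write n=49 and k=14 in base 19:
n in base 19: [2, 11]
k in base 19: [0, 14]
C(49,14) mod 19 = ∏ C(n_i, k_i) mod 19
Digit binomials (mod 19): C(2,0) = 1; C(11,14) = 0 (k_i > n_i)
Product: 1 × 0 = 0 ≡ 0 (mod 19)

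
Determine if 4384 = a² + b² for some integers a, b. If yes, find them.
28² + 60² (a=28, b=60)

Factorization: 4384 = 2^5 × 137
By Fermat: n is sum of two squares iff every prime p ≡ 3 (mod 4) appears to even power.
All primes ≡ 3 (mod 4) appear to even power.
Search a = 0, 1, 2, … for 4384 - a² a perfect square: first hit at a = 28: 4384 - 784 = 3600 = 60².
4384 = 28² + 60² = 784 + 3600 ✓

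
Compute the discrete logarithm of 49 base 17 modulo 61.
34

Baby-step giant-step with step n = ⌈√61⌉ = 8.
Baby steps 17^j mod 61 (j:value) for j=0..7: 0:1, 1:17, 2:45, 3:33, 4:12, 5:21, 6:52, 7:30.
Giant-step multiplier: 17^(-8) ≡ 17^(60-8) = 17^52 ≡ 25 (mod 61).
Giant steps γ_i = 49·25^i mod 61: γ_0=49, γ_1=5, γ_2=3, γ_3=14, γ_4=45 (in table at j=2).
x = i·n + j = 4·8 + 2 = 34.
Check: 17^34 ≡ 49 (mod 61).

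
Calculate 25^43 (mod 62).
25

Repeated squaring. Binary of 43 = 101011.
25^1 ≡ 25 (mod 62); 25^2 ≡ 5 (mod 62); 25^4 ≡ 25 (mod 62); 25^8 ≡ 5 (mod 62); 25^16 ≡ 25 (mod 62); 25^32 ≡ 5 (mod 62)
25^43 = 25^1 × 25^2 × 25^8 × 25^32 ≡ 25 (mod 62)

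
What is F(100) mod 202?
101

Matrix identity: Q^n = [[F_(n+1), F_n], [F_n, F_(n-1)]] with Q = [[1,1],[1,0]].
n = 100 = 1100100₂. Square-and-multiply, entries mod 202:
Q^1 = [[1,1],[1,0]]
Q^3 = (Q^1)²·Q = [[3,2],[2,1]]
Q^6 = (Q^3)² = [[13,8],[8,5]]
Q^12 = (Q^6)² = [[31,144],[144,89]]
Q^25 = (Q^12)²·Q = [[193,83],[83,110]]
Q^50 = (Q^25)² = [[102,101],[101,1]]
Q^100 = (Q^50)² = [[1,101],[101,102]]
F_100 mod 202 = Q^100[0][1] = 101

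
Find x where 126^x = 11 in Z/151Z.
56

Baby-step giant-step with step n = ⌈√151⌉ = 13.
Baby steps 126^j mod 151 (j:value) for j=0..12: 0:1, 1:126, 2:21, 3:79, 4:139, 5:149, 6:50, 7:109, 8:144, 9:24, 10:4, 11:51, 12:84.
Giant-step multiplier: 126^(-13) ≡ 126^(150-13) = 126^137 ≡ 54 (mod 151).
Giant steps γ_i = 11·54^i mod 151: γ_0=11, γ_1=141, γ_2=64, γ_3=134, γ_4=139 (in table at j=4).
x = i·n + j = 4·13 + 4 = 56.
Check: 126^56 ≡ 11 (mod 151).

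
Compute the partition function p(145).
24908858009

p(n) counts ways to write n as a sum of positive integers (order ignored).
Euler's pentagonal recurrence: p(k) = p(k-1) + p(k-2) - p(k-5) - p(k-7) + p(k-12) + p(k-15) - ... (offsets j(3j∓1)/2, signs ++--, p(0)=1, p(<0)=0).
DP table for k = 0..144: p(0)=1, p(1)=1, p(2)=2, p(3)=3, p(4)=5, p(5)=7, p(6)=11, p(7)=15, p(8)=22, p(9)=30, p(10)=42, p(11)=56, p(12)=77, p(13)=101, p(14)=135, p(15)=176, p(16)=231, p(17)=297, p(18)=385, p(19)=490, p(20)=627, p(21)=792, p(22)=1002, p(23)=1255, p(24)=1575, p(25)=1958, p(26)=2436, p(27)=3010, p(28)=3718, p(29)=4565, p(30)=5604, p(31)=6842, p(32)=8349, p(33)=10143, p(34)=12310, p(35)=14883, p(36)=17977, p(37)=21637, p(38)=26015, p(39)=31185, p(40)=37338, p(41)=44583, p(42)=53174, p(43)=63261, p(44)=75175, p(45)=89134, p(46)=105558, p(47)=124754, p(48)=147273, p(49)=173525, p(50)=204226, p(51)=239943, p(52)=281589, p(53)=329931, p(54)=386155, p(55)=451276, p(56)=526823, p(57)=614154, p(58)=715220, p(59)=831820, p(60)=966467, p(61)=1121505, p(62)=1300156, p(63)=1505499, p(64)=1741630, p(65)=2012558, p(66)=2323520, p(67)=2679689, p(68)=3087735, p(69)=3554345, p(70)=4087968, p(71)=4697205, p(72)=5392783, p(73)=6185689, p(74)=7089500, p(75)=8118264, p(76)=9289091, p(77)=10619863, p(78)=12132164, p(79)=13848650, p(80)=15796476, p(81)=18004327, p(82)=20506255, p(83)=23338469, p(84)=26543660, p(85)=30167357, p(86)=34262962, p(87)=38887673, p(88)=44108109, p(89)=49995925, p(90)=56634173, p(91)=64112359, p(92)=72533807, p(93)=82010177, p(94)=92669720, p(95)=104651419, p(96)=118114304, p(97)=133230930, p(98)=150198136, p(99)=169229875, p(100)=190569292, p(101)=214481126, p(102)=241265379, p(103)=271248950, p(104)=304801365, p(105)=342325709, p(106)=384276336, p(107)=431149389, p(108)=483502844, p(109)=541946240, p(110)=607163746, p(111)=679903203, p(112)=761002156, p(113)=851376628, p(114)=952050665, p(115)=1064144451, p(116)=1188908248, p(117)=1327710076, p(118)=1482074143, p(119)=1653668665, p(120)=1844349560, p(121)=2056148051, p(122)=2291320912, p(123)=2552338241, p(124)=2841940500, p(125)=3163127352, p(126)=3519222692, p(127)=3913864295, p(128)=4351078600, p(129)=4835271870, p(130)=5371315400, p(131)=5964539504, p(132)=6620830889, p(133)=7346629512, p(134)=8149040695, p(135)=9035836076, p(136)=10015581680, p(137)=11097645016, p(138)=12292341831, p(139)=13610949895, p(140)=15065878135, p(141)=16670689208, p(142)=18440293320, p(143)=20390982757, p(144)=22540654445.
Final step: p(145) = p(144) + p(143) - p(140) - p(138) + p(133) + p(130) - p(123) - p(119) + p(110) + p(105) - p(94) - p(88) + p(75) + p(68) - p(53) - p(45) + p(28) + p(19) - p(0)
= 22540654445 + 20390982757 - 15065878135 - 12292341831 + 7346629512 + 5371315400 - 2552338241 - 1653668665 + 607163746 + 342325709 - 92669720 - 44108109 + 8118264 + 3087735 - 329931 - 89134 + 3718 + 490 - 1
= 24908858009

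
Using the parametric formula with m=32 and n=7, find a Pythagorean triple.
(975, 448, 1073)

Euclid's formula: a = m² - n², b = 2mn, c = m² + n²
m = 32, n = 7
a = 32² - 7² = 1024 - 49 = 975
b = 2 × 32 × 7 = 448
c = 32² + 7² = 1024 + 49 = 1073
Verification: 975² + 448² = 950625 + 200704 = 1151329 = 1073² ✓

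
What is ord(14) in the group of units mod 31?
15

31 is prime, so ord(14) divides φ(31) = 30.
Divisors of 30: 1, 2, 3, 5, 6, 10, 15, 30.
Repeated squaring: 14^1 ≡ 14, 14^2 ≡ 10, 14^4 ≡ 7, 14^8 ≡ 18, 14^16 ≡ 14 (mod 31).
Test 14^d mod 31 for each divisor d in increasing order:
14^1 ≡ 14
14^2 ≡ 10
14^3 = 14^2·14^1 ≡ 16
14^5 = 14^4·14^1 ≡ 5
14^6 = 14^4·14^2 ≡ 8
14^10 = 14^8·14^2 ≡ 25
14^15 = 14^8·14^4·14^2·14^1 ≡ 1  ← first divisor giving 1
The order is 15.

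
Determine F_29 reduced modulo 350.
79

Matrix identity: Q^n = [[F_(n+1), F_n], [F_n, F_(n-1)]] with Q = [[1,1],[1,0]].
n = 29 = 11101₂. Square-and-multiply, entries mod 350:
Q^1 = [[1,1],[1,0]]
Q^3 = (Q^1)²·Q = [[3,2],[2,1]]
Q^7 = (Q^3)²·Q = [[21,13],[13,8]]
Q^14 = (Q^7)² = [[260,27],[27,233]]
Q^29 = (Q^14)²·Q = [[90,79],[79,11]]
F_29 mod 350 = Q^29[0][1] = 79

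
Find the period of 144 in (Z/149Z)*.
74

149 is prime, so ord(144) divides φ(149) = 148.
Divisors of 148: 1, 2, 4, 37, 74, 148.
Repeated squaring: 144^1 ≡ 144, 144^2 ≡ 25, 144^4 ≡ 29, 144^8 ≡ 96, 144^16 ≡ 127, 144^32 ≡ 37, 144^64 ≡ 28, 144^128 ≡ 39 (mod 149).
Test 144^d mod 149 for each divisor d in increasing order:
144^1 ≡ 144
144^2 ≡ 25
144^4 ≡ 29
144^37 = 144^32·144^4·144^1 ≡ 148
144^74 = 144^64·144^8·144^2 ≡ 1  ← first divisor giving 1
The order is 74.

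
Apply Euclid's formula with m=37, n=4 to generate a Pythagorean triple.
(1353, 296, 1385)

Euclid's formula: a = m² - n², b = 2mn, c = m² + n²
m = 37, n = 4
a = 37² - 4² = 1369 - 16 = 1353
b = 2 × 37 × 4 = 296
c = 37² + 4² = 1369 + 16 = 1385
Verification: 1353² + 296² = 1830609 + 87616 = 1918225 = 1385² ✓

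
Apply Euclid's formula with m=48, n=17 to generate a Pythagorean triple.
(2015, 1632, 2593)

Euclid's formula: a = m² - n², b = 2mn, c = m² + n²
m = 48, n = 17
a = 48² - 17² = 2304 - 289 = 2015
b = 2 × 48 × 17 = 1632
c = 48² + 17² = 2304 + 289 = 2593
Verification: 2015² + 1632² = 4060225 + 2663424 = 6723649 = 2593² ✓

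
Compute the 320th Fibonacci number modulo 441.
336

Matrix identity: Q^n = [[F_(n+1), F_n], [F_n, F_(n-1)]] with Q = [[1,1],[1,0]].
n = 320 = 101000000₂. Square-and-multiply, entries mod 441:
Q^1 = [[1,1],[1,0]]
Q^2 = (Q^1)² = [[2,1],[1,1]]
Q^5 = (Q^2)²·Q = [[8,5],[5,3]]
Q^10 = (Q^5)² = [[89,55],[55,34]]
Q^20 = (Q^10)² = [[362,150],[150,212]]
Q^40 = (Q^20)² = [[76,105],[105,412]]
Q^80 = (Q^40)² = [[43,84],[84,400]]
Q^160 = (Q^80)² = [[85,168],[168,358]]
Q^320 = (Q^160)² = [[169,336],[336,274]]
F_320 mod 441 = Q^320[0][1] = 336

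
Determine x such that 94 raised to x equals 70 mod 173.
55

Baby-step giant-step with step n = ⌈√173⌉ = 14.
Baby steps 94^j mod 173 (j:value) for j=0..13: 0:1, 1:94, 2:13, 3:11, 4:169, 5:143, 6:121, 7:129, 8:16, 9:120, 10:35, 11:3, 12:109, 13:39.
Giant-step multiplier: 94^(-14) ≡ 94^(172-14) = 94^158 ≡ 21 (mod 173).
Giant steps γ_i = 70·21^i mod 173: γ_0=70, γ_1=86, γ_2=76, γ_3=39 (in table at j=13).
x = i·n + j = 3·14 + 13 = 55.
Check: 94^55 ≡ 70 (mod 173).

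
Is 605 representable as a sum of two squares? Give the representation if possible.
11² + 22² (a=11, b=22)

Factorization: 605 = 5 × 11^2
By Fermat: n is sum of two squares iff every prime p ≡ 3 (mod 4) appears to even power.
All primes ≡ 3 (mod 4) appear to even power.
Search a = 0, 1, 2, … for 605 - a² a perfect square: first hit at a = 11: 605 - 121 = 484 = 22².
605 = 11² + 22² = 121 + 484 ✓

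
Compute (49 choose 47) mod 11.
10

Using Lucas' theorem:
Write n=49 and k=47 in base 11:
n in base 11: [4, 5]
k in base 11: [4, 3]
C(49,47) mod 11 = ∏ C(n_i, k_i) mod 11
Digit binomials (mod 11): C(4,4) = 1; C(5,3) = 10
Product: 1 × 10 = 10 ≡ 10 (mod 11)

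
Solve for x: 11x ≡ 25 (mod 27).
x ≡ 17 (mod 27)

gcd(11, 27) = 1, which divides 25, so solutions exist.
Find 11^(-1) mod 27 by the extended Euclidean algorithm:
27 = 2 × 11 + 5  ⟹  5 = (1)·27 + (-2)·11
11 = 2 × 5 + 1  ⟹  1 = (-2)·27 + (5)·11
So (5)·11 ≡ 1 (mod 27), i.e. 11^(-1) ≡ 5 (mod 27).
x ≡ 5 × 25 = 125 ≡ 17 (mod 27).
Check: 11 × 17 = 187 ≡ 25 (mod 27).
Unique solution: x ≡ 17 (mod 27)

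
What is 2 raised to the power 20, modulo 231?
67

Repeated squaring. Binary of 20 = 10100.
2^1 ≡ 2 (mod 231); 2^2 ≡ 4 (mod 231); 2^4 ≡ 16 (mod 231); 2^8 ≡ 25 (mod 231); 2^16 ≡ 163 (mod 231)
2^20 = 2^4 × 2^16 ≡ 67 (mod 231)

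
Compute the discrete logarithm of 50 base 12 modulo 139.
65

Baby-step giant-step with step n = ⌈√139⌉ = 12.
Baby steps 12^j mod 139 (j:value) for j=0..11: 0:1, 1:12, 2:5, 3:60, 4:25, 5:22, 6:125, 7:110, 8:69, 9:133, 10:67, 11:109.
Giant-step multiplier: 12^(-12) ≡ 12^(138-12) = 12^126 ≡ 100 (mod 139).
Giant steps γ_i = 50·100^i mod 139: γ_0=50, γ_1=135, γ_2=17, γ_3=32, γ_4=3, γ_5=22 (in table at j=5).
x = i·n + j = 5·12 + 5 = 65.
Check: 12^65 ≡ 50 (mod 139).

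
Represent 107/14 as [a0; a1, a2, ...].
[7; 1, 1, 1, 4]

Euclidean algorithm steps:
107 = 7 × 14 + 9
14 = 1 × 9 + 5
9 = 1 × 5 + 4
5 = 1 × 4 + 1
4 = 4 × 1 + 0
Continued fraction: [7; 1, 1, 1, 4]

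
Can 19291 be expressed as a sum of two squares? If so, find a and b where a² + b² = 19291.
Not possible

Factorization: 19291 = 101 × 191
By Fermat: n is sum of two squares iff every prime p ≡ 3 (mod 4) appears to even power.
Prime(s) ≡ 3 (mod 4) with odd exponent: [(191, 1)]
Therefore 19291 cannot be expressed as a² + b².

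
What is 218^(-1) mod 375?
332

gcd(218, 375) = 1, so the inverse exists.
Extended Euclidean algorithm on (375, 218):
375 = 1 × 218 + 157  ⟹  157 = (1)·375 + (-1)·218
218 = 1 × 157 + 61  ⟹  61 = (-1)·375 + (2)·218
157 = 2 × 61 + 35  ⟹  35 = (3)·375 + (-5)·218
61 = 1 × 35 + 26  ⟹  26 = (-4)·375 + (7)·218
35 = 1 × 26 + 9  ⟹  9 = (7)·375 + (-12)·218
26 = 2 × 9 + 8  ⟹  8 = (-18)·375 + (31)·218
9 = 1 × 8 + 1  ⟹  1 = (25)·375 + (-43)·218
So (-43)·218 ≡ 1 (mod 375), i.e. 218^(-1) ≡ -43 ≡ 332 (mod 375).
Check: 218 × 332 = 72376 ≡ 1 (mod 375)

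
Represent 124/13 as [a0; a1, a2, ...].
[9; 1, 1, 6]

Euclidean algorithm steps:
124 = 9 × 13 + 7
13 = 1 × 7 + 6
7 = 1 × 6 + 1
6 = 6 × 1 + 0
Continued fraction: [9; 1, 1, 6]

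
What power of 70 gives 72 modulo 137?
72

Baby-step giant-step with step n = ⌈√137⌉ = 12.
Baby steps 70^j mod 137 (j:value) for j=0..11: 0:1, 1:70, 2:105, 3:89, 4:65, 5:29, 6:112, 7:31, 8:115, 9:104, 10:19, 11:97.
Giant-step multiplier: 70^(-12) ≡ 70^(136-12) = 70^124 ≡ 121 (mod 137).
Giant steps γ_i = 72·121^i mod 137: γ_0=72, γ_1=81, γ_2=74, γ_3=49, γ_4=38, γ_5=77, γ_6=1 (in table at j=0).
x = i·n + j = 6·12 + 0 = 72.
Check: 70^72 ≡ 72 (mod 137).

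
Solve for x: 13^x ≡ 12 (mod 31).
29

Baby-step giant-step with step n = ⌈√31⌉ = 6.
Baby steps 13^j mod 31 (j:value) for j=0..5: 0:1, 1:13, 2:14, 3:27, 4:10, 5:6.
Giant-step multiplier: 13^(-6) ≡ 13^(30-6) = 13^24 ≡ 2 (mod 31).
Giant steps γ_i = 12·2^i mod 31: γ_0=12, γ_1=24, γ_2=17, γ_3=3, γ_4=6 (in table at j=5).
x = i·n + j = 4·6 + 5 = 29.
Check: 13^29 ≡ 12 (mod 31).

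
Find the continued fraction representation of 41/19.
[2; 6, 3]

Euclidean algorithm steps:
41 = 2 × 19 + 3
19 = 6 × 3 + 1
3 = 3 × 1 + 0
Continued fraction: [2; 6, 3]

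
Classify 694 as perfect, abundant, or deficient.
deficient

Proper divisors of 694: sum = 1 + 2 + 347 = 350
Since 350 < 694, 694 is deficient.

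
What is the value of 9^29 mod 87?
9

Repeated squaring. Binary of 29 = 11101.
9^1 ≡ 9 (mod 87); 9^2 ≡ 81 (mod 87); 9^4 ≡ 36 (mod 87); 9^8 ≡ 78 (mod 87); 9^16 ≡ 81 (mod 87)
9^29 = 9^1 × 9^4 × 9^8 × 9^16 ≡ 9 (mod 87)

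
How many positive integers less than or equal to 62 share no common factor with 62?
30

62 = 2 × 31
φ(n) = n × ∏(1 - 1/p) for each prime p dividing n
φ(62) = 62 × (1 - 1/2) × (1 - 1/31) = 30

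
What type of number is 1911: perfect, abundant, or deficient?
deficient

Proper divisors of 1911: sum = 1 + 3 + 7 + 13 + 21 + 39 + 49 + 91 + 147 + 273 + 637 = 1281
Since 1281 < 1911, 1911 is deficient.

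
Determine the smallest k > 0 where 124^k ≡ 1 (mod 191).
190

191 is prime, so ord(124) divides φ(191) = 190.
Divisors of 190: 1, 2, 5, 10, 19, 38, 95, 190.
Repeated squaring: 124^1 ≡ 124, 124^2 ≡ 96, 124^4 ≡ 48, 124^8 ≡ 12, 124^16 ≡ 144, 124^32 ≡ 108, 124^64 ≡ 13, 124^128 ≡ 169 (mod 191).
Test 124^d mod 191 for each divisor d in increasing order:
124^1 ≡ 124
124^2 ≡ 96
124^5 = 124^4·124^1 ≡ 31
124^10 = 124^8·124^2 ≡ 6
124^19 = 124^16·124^2·124^1 ≡ 142
124^38 = 124^32·124^4·124^2 ≡ 109
124^95 = 124^64·124^16·124^8·124^4·124^2·124^1 ≡ 190
124^190 = 124^128·124^32·124^16·124^8·124^4·124^2 ≡ 1  ← first divisor giving 1
The order is 190.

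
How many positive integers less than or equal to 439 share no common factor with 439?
438

439 = 439
φ(n) = n × ∏(1 - 1/p) for each prime p dividing n
φ(439) = 439 × (1 - 1/439) = 438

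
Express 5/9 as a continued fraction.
[0; 1, 1, 4]

Euclidean algorithm steps:
5 = 0 × 9 + 5
9 = 1 × 5 + 4
5 = 1 × 4 + 1
4 = 4 × 1 + 0
Continued fraction: [0; 1, 1, 4]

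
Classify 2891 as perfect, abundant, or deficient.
deficient

Proper divisors of 2891: sum = 1 + 7 + 49 + 59 + 413 = 529
Since 529 < 2891, 2891 is deficient.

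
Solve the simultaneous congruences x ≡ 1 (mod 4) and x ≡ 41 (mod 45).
41

Using Chinese Remainder Theorem:
M = 4 × 45 = 180
M1 = 45, M2 = 4
y1 = 45^(-1) mod 4 = 1
y2 = 4^(-1) mod 45 = 34
x = (1×45×1 + 41×4×34) mod 180 = 41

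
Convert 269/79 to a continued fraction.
[3; 2, 2, 7, 2]

Euclidean algorithm steps:
269 = 3 × 79 + 32
79 = 2 × 32 + 15
32 = 2 × 15 + 2
15 = 7 × 2 + 1
2 = 2 × 1 + 0
Continued fraction: [3; 2, 2, 7, 2]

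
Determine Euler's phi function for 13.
12

13 = 13
φ(n) = n × ∏(1 - 1/p) for each prime p dividing n
φ(13) = 13 × (1 - 1/13) = 12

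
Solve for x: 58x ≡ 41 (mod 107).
x ≡ 21 (mod 107)

gcd(58, 107) = 1, which divides 41, so solutions exist.
Find 58^(-1) mod 107 by the extended Euclidean algorithm:
107 = 1 × 58 + 49  ⟹  49 = (1)·107 + (-1)·58
58 = 1 × 49 + 9  ⟹  9 = (-1)·107 + (2)·58
49 = 5 × 9 + 4  ⟹  4 = (6)·107 + (-11)·58
9 = 2 × 4 + 1  ⟹  1 = (-13)·107 + (24)·58
So (24)·58 ≡ 1 (mod 107), i.e. 58^(-1) ≡ 24 (mod 107).
x ≡ 24 × 41 = 984 ≡ 21 (mod 107).
Check: 58 × 21 = 1218 ≡ 41 (mod 107).
Unique solution: x ≡ 21 (mod 107)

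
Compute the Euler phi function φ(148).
72

148 = 2^2 × 37
φ(n) = n × ∏(1 - 1/p) for each prime p dividing n
φ(148) = 148 × (1 - 1/2) × (1 - 1/37) = 72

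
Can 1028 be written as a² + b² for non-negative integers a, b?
2² + 32² (a=2, b=32)

Factorization: 1028 = 2^2 × 257
By Fermat: n is sum of two squares iff every prime p ≡ 3 (mod 4) appears to even power.
All primes ≡ 3 (mod 4) appear to even power.
Search a = 0, 1, 2, … for 1028 - a² a perfect square: first hit at a = 2: 1028 - 4 = 1024 = 32².
1028 = 2² + 32² = 4 + 1024 ✓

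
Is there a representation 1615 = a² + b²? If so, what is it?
Not possible

Factorization: 1615 = 5 × 17 × 19
By Fermat: n is sum of two squares iff every prime p ≡ 3 (mod 4) appears to even power.
Prime(s) ≡ 3 (mod 4) with odd exponent: [(19, 1)]
Therefore 1615 cannot be expressed as a² + b².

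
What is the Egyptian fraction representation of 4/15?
1/4 + 1/60

Greedy algorithm:
4/15: ceiling(15/4) = 4, use 1/4
1/60: ceiling(60/1) = 60, use 1/60
Result: 4/15 = 1/4 + 1/60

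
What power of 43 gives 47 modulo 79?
41

Baby-step giant-step with step n = ⌈√79⌉ = 9.
Baby steps 43^j mod 79 (j:value) for j=0..8: 0:1, 1:43, 2:32, 3:33, 4:76, 5:29, 6:62, 7:59, 8:9.
Giant-step multiplier: 43^(-9) ≡ 43^(78-9) = 43^69 ≡ 69 (mod 79).
Giant steps γ_i = 47·69^i mod 79: γ_0=47, γ_1=4, γ_2=39, γ_3=5, γ_4=29 (in table at j=5).
x = i·n + j = 4·9 + 5 = 41.
Check: 43^41 ≡ 47 (mod 79).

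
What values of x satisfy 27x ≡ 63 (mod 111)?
x ≡ 27 (mod 37)

gcd(27, 111) = 3, which divides 63, so solutions exist.
Divide through by 3: 9x ≡ 21 (mod 37).
Find 9^(-1) mod 37 by the extended Euclidean algorithm:
37 = 4 × 9 + 1  ⟹  1 = (1)·37 + (-4)·9
So (-4)·9 ≡ 1 (mod 37), i.e. 9^(-1) ≡ -4 ≡ 33 (mod 37).
x ≡ 33 × 21 = 693 ≡ 27 (mod 37).
Check: 27 × 27 = 729 ≡ 63 (mod 111).
x ≡ 27 (mod 37), giving 3 solutions mod 111.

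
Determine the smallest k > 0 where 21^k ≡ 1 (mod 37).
18

37 is prime, so ord(21) divides φ(37) = 36.
Divisors of 36: 1, 2, 3, 4, 6, 9, 12, 18, 36.
Repeated squaring: 21^1 ≡ 21, 21^2 ≡ 34, 21^4 ≡ 9, 21^8 ≡ 7, 21^16 ≡ 12, 21^32 ≡ 33 (mod 37).
Test 21^d mod 37 for each divisor d in increasing order:
21^1 ≡ 21
21^2 ≡ 34
21^3 = 21^2·21^1 ≡ 11
21^4 ≡ 9
21^6 = 21^4·21^2 ≡ 10
21^9 = 21^8·21^1 ≡ 36
21^12 = 21^8·21^4 ≡ 26
21^18 = 21^16·21^2 ≡ 1  ← first divisor giving 1
The order is 18.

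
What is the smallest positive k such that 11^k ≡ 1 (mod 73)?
72

73 is prime, so ord(11) divides φ(73) = 72.
Divisors of 72: 1, 2, 3, 4, 6, 8, 9, 12, 18, 24, 36, 72.
Repeated squaring: 11^1 ≡ 11, 11^2 ≡ 48, 11^4 ≡ 41, 11^8 ≡ 2, 11^16 ≡ 4, 11^32 ≡ 16, 11^64 ≡ 37 (mod 73).
Test 11^d mod 73 for each divisor d in increasing order:
11^1 ≡ 11
11^2 ≡ 48
11^3 = 11^2·11^1 ≡ 17
11^4 ≡ 41
11^6 = 11^4·11^2 ≡ 70
11^8 ≡ 2
11^9 = 11^8·11^1 ≡ 22
11^12 = 11^8·11^4 ≡ 9
11^18 = 11^16·11^2 ≡ 46
11^24 = 11^16·11^8 ≡ 8
11^36 = 11^32·11^4 ≡ 72
11^72 = 11^64·11^8 ≡ 1  ← first divisor giving 1
The order is 72.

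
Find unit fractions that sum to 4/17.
1/5 + 1/29 + 1/1233 + 1/3039345

Greedy algorithm:
4/17: ceiling(17/4) = 5, use 1/5
3/85: ceiling(85/3) = 29, use 1/29
2/2465: ceiling(2465/2) = 1233, use 1/1233
1/3039345: ceiling(3039345/1) = 3039345, use 1/3039345
Result: 4/17 = 1/5 + 1/29 + 1/1233 + 1/3039345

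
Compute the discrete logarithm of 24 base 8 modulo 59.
37

Baby-step giant-step with step n = ⌈√59⌉ = 8.
Baby steps 8^j mod 59 (j:value) for j=0..7: 0:1, 1:8, 2:5, 3:40, 4:25, 5:23, 6:7, 7:56.
Giant-step multiplier: 8^(-8) ≡ 8^(58-8) = 8^50 ≡ 27 (mod 59).
Giant steps γ_i = 24·27^i mod 59: γ_0=24, γ_1=58, γ_2=32, γ_3=38, γ_4=23 (in table at j=5).
x = i·n + j = 4·8 + 5 = 37.
Check: 8^37 ≡ 24 (mod 59).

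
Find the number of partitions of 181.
749474411781

p(n) counts ways to write n as a sum of positive integers (order ignored).
Euler's pentagonal recurrence: p(k) = p(k-1) + p(k-2) - p(k-5) - p(k-7) + p(k-12) + p(k-15) - ... (offsets j(3j∓1)/2, signs ++--, p(0)=1, p(<0)=0).
DP table for k = 0..180: p(0)=1, p(1)=1, p(2)=2, p(3)=3, p(4)=5, p(5)=7, p(6)=11, p(7)=15, p(8)=22, p(9)=30, p(10)=42, p(11)=56, p(12)=77, p(13)=101, p(14)=135, p(15)=176, p(16)=231, p(17)=297, p(18)=385, p(19)=490, p(20)=627, p(21)=792, p(22)=1002, p(23)=1255, p(24)=1575, p(25)=1958, p(26)=2436, p(27)=3010, p(28)=3718, p(29)=4565, p(30)=5604, p(31)=6842, p(32)=8349, p(33)=10143, p(34)=12310, p(35)=14883, p(36)=17977, p(37)=21637, p(38)=26015, p(39)=31185, p(40)=37338, p(41)=44583, p(42)=53174, p(43)=63261, p(44)=75175, p(45)=89134, p(46)=105558, p(47)=124754, p(48)=147273, p(49)=173525, p(50)=204226, p(51)=239943, p(52)=281589, p(53)=329931, p(54)=386155, p(55)=451276, p(56)=526823, p(57)=614154, p(58)=715220, p(59)=831820, p(60)=966467, p(61)=1121505, p(62)=1300156, p(63)=1505499, p(64)=1741630, p(65)=2012558, p(66)=2323520, p(67)=2679689, p(68)=3087735, p(69)=3554345, p(70)=4087968, p(71)=4697205, p(72)=5392783, p(73)=6185689, p(74)=7089500, p(75)=8118264, p(76)=9289091, p(77)=10619863, p(78)=12132164, p(79)=13848650, p(80)=15796476, p(81)=18004327, p(82)=20506255, p(83)=23338469, p(84)=26543660, p(85)=30167357, p(86)=34262962, p(87)=38887673, p(88)=44108109, p(89)=49995925, p(90)=56634173, p(91)=64112359, p(92)=72533807, p(93)=82010177, p(94)=92669720, p(95)=104651419, p(96)=118114304, p(97)=133230930, p(98)=150198136, p(99)=169229875, p(100)=190569292, p(101)=214481126, p(102)=241265379, p(103)=271248950, p(104)=304801365, p(105)=342325709, p(106)=384276336, p(107)=431149389, p(108)=483502844, p(109)=541946240, p(110)=607163746, p(111)=679903203, p(112)=761002156, p(113)=851376628, p(114)=952050665, p(115)=1064144451, p(116)=1188908248, p(117)=1327710076, p(118)=1482074143, p(119)=1653668665, p(120)=1844349560, p(121)=2056148051, p(122)=2291320912, p(123)=2552338241, p(124)=2841940500, p(125)=3163127352, p(126)=3519222692, p(127)=3913864295, p(128)=4351078600, p(129)=4835271870, p(130)=5371315400, p(131)=5964539504, p(132)=6620830889, p(133)=7346629512, p(134)=8149040695, p(135)=9035836076, p(136)=10015581680, p(137)=11097645016, p(138)=12292341831, p(139)=13610949895, p(140)=15065878135, p(141)=16670689208, p(142)=18440293320, p(143)=20390982757, p(144)=22540654445, p(145)=24908858009, p(146)=27517052599, p(147)=30388671978, p(148)=33549419497, p(149)=37027355200, p(150)=40853235313, p(151)=45060624582, p(152)=49686288421, p(153)=54770336324, p(154)=60356673280, p(155)=66493182097, p(156)=73232243759, p(157)=80630964769, p(158)=88751778802, p(159)=97662728555, p(160)=107438159466, p(161)=118159068427, p(162)=129913904637, p(163)=142798995930, p(164)=156919475295, p(165)=172389800255, p(166)=189334822579, p(167)=207890420102, p(168)=228204732751, p(169)=250438925115, p(170)=274768617130, p(171)=301384802048, p(172)=330495499613, p(173)=362326859895, p(174)=397125074750, p(175)=435157697830, p(176)=476715857290, p(177)=522115831195, p(178)=571701605655, p(179)=625846753120, p(180)=684957390936.
Final step: p(181) = p(180) + p(179) - p(176) - p(174) + p(169) + p(166) - p(159) - p(155) + p(146) + p(141) - p(130) - p(124) + p(111) + p(104) - p(89) - p(81) + p(64) + p(55) - p(36) - p(26) + p(5)
= 684957390936 + 625846753120 - 476715857290 - 397125074750 + 250438925115 + 189334822579 - 97662728555 - 66493182097 + 27517052599 + 16670689208 - 5371315400 - 2841940500 + 679903203 + 304801365 - 49995925 - 18004327 + 1741630 + 451276 - 17977 - 2436 + 7
= 749474411781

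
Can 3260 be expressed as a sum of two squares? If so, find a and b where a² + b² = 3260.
Not possible

Factorization: 3260 = 2^2 × 5 × 163
By Fermat: n is sum of two squares iff every prime p ≡ 3 (mod 4) appears to even power.
Prime(s) ≡ 3 (mod 4) with odd exponent: [(163, 1)]
Therefore 3260 cannot be expressed as a² + b².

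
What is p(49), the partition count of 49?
173525

p(n) counts ways to write n as a sum of positive integers (order ignored).
Euler's pentagonal recurrence: p(k) = p(k-1) + p(k-2) - p(k-5) - p(k-7) + p(k-12) + p(k-15) - ... (offsets j(3j∓1)/2, signs ++--, p(0)=1, p(<0)=0).
DP table for k = 0..48: p(0)=1, p(1)=1, p(2)=2, p(3)=3, p(4)=5, p(5)=7, p(6)=11, p(7)=15, p(8)=22, p(9)=30, p(10)=42, p(11)=56, p(12)=77, p(13)=101, p(14)=135, p(15)=176, p(16)=231, p(17)=297, p(18)=385, p(19)=490, p(20)=627, p(21)=792, p(22)=1002, p(23)=1255, p(24)=1575, p(25)=1958, p(26)=2436, p(27)=3010, p(28)=3718, p(29)=4565, p(30)=5604, p(31)=6842, p(32)=8349, p(33)=10143, p(34)=12310, p(35)=14883, p(36)=17977, p(37)=21637, p(38)=26015, p(39)=31185, p(40)=37338, p(41)=44583, p(42)=53174, p(43)=63261, p(44)=75175, p(45)=89134, p(46)=105558, p(47)=124754, p(48)=147273.
Final step: p(49) = p(48) + p(47) - p(44) - p(42) + p(37) + p(34) - p(27) - p(23) + p(14) + p(9)
= 147273 + 124754 - 75175 - 53174 + 21637 + 12310 - 3010 - 1255 + 135 + 30
= 173525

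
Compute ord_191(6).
19

191 is prime, so ord(6) divides φ(191) = 190.
Divisors of 190: 1, 2, 5, 10, 19, 38, 95, 190.
Repeated squaring: 6^1 ≡ 6, 6^2 ≡ 36, 6^4 ≡ 150, 6^8 ≡ 153, 6^16 ≡ 107, 6^32 ≡ 180, 6^64 ≡ 121, 6^128 ≡ 125 (mod 191).
Test 6^d mod 191 for each divisor d in increasing order:
6^1 ≡ 6
6^2 ≡ 36
6^5 = 6^4·6^1 ≡ 136
6^10 = 6^8·6^2 ≡ 160
6^19 = 6^16·6^2·6^1 ≡ 1  ← first divisor giving 1
The order is 19.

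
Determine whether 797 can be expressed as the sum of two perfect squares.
11² + 26² (a=11, b=26)

Factorization: 797 = 797
By Fermat: n is sum of two squares iff every prime p ≡ 3 (mod 4) appears to even power.
All primes ≡ 3 (mod 4) appear to even power.
Search a = 0, 1, 2, … for 797 - a² a perfect square: first hit at a = 11: 797 - 121 = 676 = 26².
797 = 11² + 26² = 121 + 676 ✓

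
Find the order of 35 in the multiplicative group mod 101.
100

101 is prime, so ord(35) divides φ(101) = 100.
Divisors of 100: 1, 2, 4, 5, 10, 20, 25, 50, 100.
Repeated squaring: 35^1 ≡ 35, 35^2 ≡ 13, 35^4 ≡ 68, 35^8 ≡ 79, 35^16 ≡ 80, 35^32 ≡ 37, 35^64 ≡ 56 (mod 101).
Test 35^d mod 101 for each divisor d in increasing order:
35^1 ≡ 35
35^2 ≡ 13
35^4 ≡ 68
35^5 = 35^4·35^1 ≡ 57
35^10 = 35^8·35^2 ≡ 17
35^20 = 35^16·35^4 ≡ 87
35^25 = 35^16·35^8·35^1 ≡ 10
35^50 = 35^32·35^16·35^2 ≡ 100
35^100 = 35^64·35^32·35^4 ≡ 1  ← first divisor giving 1
The order is 100.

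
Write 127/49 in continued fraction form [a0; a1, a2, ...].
[2; 1, 1, 2, 4, 2]

Euclidean algorithm steps:
127 = 2 × 49 + 29
49 = 1 × 29 + 20
29 = 1 × 20 + 9
20 = 2 × 9 + 2
9 = 4 × 2 + 1
2 = 2 × 1 + 0
Continued fraction: [2; 1, 1, 2, 4, 2]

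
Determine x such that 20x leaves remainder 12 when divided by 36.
x ≡ 6 (mod 9)

gcd(20, 36) = 4, which divides 12, so solutions exist.
Divide through by 4: 5x ≡ 3 (mod 9).
Find 5^(-1) mod 9 by the extended Euclidean algorithm:
9 = 1 × 5 + 4  ⟹  4 = (1)·9 + (-1)·5
5 = 1 × 4 + 1  ⟹  1 = (-1)·9 + (2)·5
So (2)·5 ≡ 1 (mod 9), i.e. 5^(-1) ≡ 2 (mod 9).
x ≡ 2 × 3 = 6 ≡ 6 (mod 9).
Check: 20 × 6 = 120 ≡ 12 (mod 36).
x ≡ 6 (mod 9), giving 4 solutions mod 36.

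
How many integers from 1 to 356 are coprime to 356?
176

356 = 2^2 × 89
φ(n) = n × ∏(1 - 1/p) for each prime p dividing n
φ(356) = 356 × (1 - 1/2) × (1 - 1/89) = 176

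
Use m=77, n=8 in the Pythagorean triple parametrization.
(5865, 1232, 5993)

Euclid's formula: a = m² - n², b = 2mn, c = m² + n²
m = 77, n = 8
a = 77² - 8² = 5929 - 64 = 5865
b = 2 × 77 × 8 = 1232
c = 77² + 8² = 5929 + 64 = 5993
Verification: 5865² + 1232² = 34398225 + 1517824 = 35916049 = 5993² ✓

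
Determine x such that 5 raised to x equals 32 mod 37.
19

Baby-step giant-step with step n = ⌈√37⌉ = 7.
Baby steps 5^j mod 37 (j:value) for j=0..6: 0:1, 1:5, 2:25, 3:14, 4:33, 5:17, 6:11.
Giant-step multiplier: 5^(-7) ≡ 5^(36-7) = 5^29 ≡ 35 (mod 37).
Giant steps γ_i = 32·35^i mod 37: γ_0=32, γ_1=10, γ_2=17 (in table at j=5).
x = i·n + j = 2·7 + 5 = 19.
Check: 5^19 ≡ 32 (mod 37).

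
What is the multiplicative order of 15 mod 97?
96

97 is prime, so ord(15) divides φ(97) = 96.
Divisors of 96: 1, 2, 3, 4, 6, 8, 12, 16, 24, 32, 48, 96.
Repeated squaring: 15^1 ≡ 15, 15^2 ≡ 31, 15^4 ≡ 88, 15^8 ≡ 81, 15^16 ≡ 62, 15^32 ≡ 61, 15^64 ≡ 35 (mod 97).
Test 15^d mod 97 for each divisor d in increasing order:
15^1 ≡ 15
15^2 ≡ 31
15^3 = 15^2·15^1 ≡ 77
15^4 ≡ 88
15^6 = 15^4·15^2 ≡ 12
15^8 ≡ 81
15^12 = 15^8·15^4 ≡ 47
15^16 ≡ 62
15^24 = 15^16·15^8 ≡ 75
15^32 ≡ 61
15^48 = 15^32·15^16 ≡ 96
15^96 = 15^64·15^32 ≡ 1  ← first divisor giving 1
The order is 96.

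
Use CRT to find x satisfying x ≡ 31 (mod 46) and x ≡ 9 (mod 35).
1549

Using Chinese Remainder Theorem:
M = 46 × 35 = 1610
M1 = 35, M2 = 46
y1 = 35^(-1) mod 46 = 25
y2 = 46^(-1) mod 35 = 16
x = (31×35×25 + 9×46×16) mod 1610 = 1549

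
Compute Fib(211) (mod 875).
639

Matrix identity: Q^n = [[F_(n+1), F_n], [F_n, F_(n-1)]] with Q = [[1,1],[1,0]].
n = 211 = 11010011₂. Square-and-multiply, entries mod 875:
Q^1 = [[1,1],[1,0]]
Q^3 = (Q^1)²·Q = [[3,2],[2,1]]
Q^6 = (Q^3)² = [[13,8],[8,5]]
Q^13 = (Q^6)²·Q = [[377,233],[233,144]]
Q^26 = (Q^13)² = [[418,643],[643,650]]
Q^52 = (Q^26)² = [[173,724],[724,324]]
Q^105 = (Q^52)²·Q = [[433,230],[230,203]]
Q^211 = (Q^105)²·Q = [[794,639],[639,155]]
F_211 mod 875 = Q^211[0][1] = 639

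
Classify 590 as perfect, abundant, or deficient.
deficient

Proper divisors of 590: sum = 1 + 2 + 5 + 10 + 59 + 118 + 295 = 490
Since 490 < 590, 590 is deficient.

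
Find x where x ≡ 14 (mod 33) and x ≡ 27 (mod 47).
1202

Using Chinese Remainder Theorem:
M = 33 × 47 = 1551
M1 = 47, M2 = 33
y1 = 47^(-1) mod 33 = 26
y2 = 33^(-1) mod 47 = 10
x = (14×47×26 + 27×33×10) mod 1551 = 1202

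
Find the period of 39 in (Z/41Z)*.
20

41 is prime, so ord(39) divides φ(41) = 40.
Divisors of 40: 1, 2, 4, 5, 8, 10, 20, 40.
Repeated squaring: 39^1 ≡ 39, 39^2 ≡ 4, 39^4 ≡ 16, 39^8 ≡ 10, 39^16 ≡ 18, 39^32 ≡ 37 (mod 41).
Test 39^d mod 41 for each divisor d in increasing order:
39^1 ≡ 39
39^2 ≡ 4
39^4 ≡ 16
39^5 = 39^4·39^1 ≡ 9
39^8 ≡ 10
39^10 = 39^8·39^2 ≡ 40
39^20 = 39^16·39^4 ≡ 1  ← first divisor giving 1
The order is 20.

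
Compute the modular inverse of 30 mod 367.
208

gcd(30, 367) = 1, so the inverse exists.
Extended Euclidean algorithm on (367, 30):
367 = 12 × 30 + 7  ⟹  7 = (1)·367 + (-12)·30
30 = 4 × 7 + 2  ⟹  2 = (-4)·367 + (49)·30
7 = 3 × 2 + 1  ⟹  1 = (13)·367 + (-159)·30
So (-159)·30 ≡ 1 (mod 367), i.e. 30^(-1) ≡ -159 ≡ 208 (mod 367).
Check: 30 × 208 = 6240 ≡ 1 (mod 367)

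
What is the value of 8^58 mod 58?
6

Repeated squaring. Binary of 58 = 111010.
8^1 ≡ 8 (mod 58); 8^2 ≡ 6 (mod 58); 8^4 ≡ 36 (mod 58); 8^8 ≡ 20 (mod 58); 8^16 ≡ 52 (mod 58); 8^32 ≡ 36 (mod 58)
8^58 = 8^2 × 8^8 × 8^16 × 8^32 ≡ 6 (mod 58)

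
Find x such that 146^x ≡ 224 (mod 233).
198

Baby-step giant-step with step n = ⌈√233⌉ = 16.
Baby steps 146^j mod 233 (j:value) for j=0..15: 0:1, 1:146, 2:113, 3:188, 4:187, 5:41, 6:161, 7:206, 8:19, 9:211, 10:50, 11:77, 12:58, 13:80, 14:30, 15:186.
Giant-step multiplier: 146^(-16) ≡ 146^(232-16) = 146^216 ≡ 71 (mod 233).
Giant steps γ_i = 224·71^i mod 233: γ_0=224, γ_1=60, γ_2=66, γ_3=26, γ_4=215, γ_5=120, γ_6=132, γ_7=52, γ_8=197, γ_9=7, γ_10=31, γ_11=104, γ_12=161 (in table at j=6).
x = i·n + j = 12·16 + 6 = 198.
Check: 146^198 ≡ 224 (mod 233).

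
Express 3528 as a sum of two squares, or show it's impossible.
42² + 42² (a=42, b=42)

Factorization: 3528 = 2^3 × 3^2 × 7^2
By Fermat: n is sum of two squares iff every prime p ≡ 3 (mod 4) appears to even power.
All primes ≡ 3 (mod 4) appear to even power.
Search a = 0, 1, 2, … for 3528 - a² a perfect square: first hit at a = 42: 3528 - 1764 = 1764 = 42².
3528 = 42² + 42² = 1764 + 1764 ✓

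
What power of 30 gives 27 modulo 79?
21

Baby-step giant-step with step n = ⌈√79⌉ = 9.
Baby steps 30^j mod 79 (j:value) for j=0..8: 0:1, 1:30, 2:31, 3:61, 4:13, 5:74, 6:8, 7:3, 8:11.
Giant-step multiplier: 30^(-9) ≡ 30^(78-9) = 30^69 ≡ 17 (mod 79).
Giant steps γ_i = 27·17^i mod 79: γ_0=27, γ_1=64, γ_2=61 (in table at j=3).
x = i·n + j = 2·9 + 3 = 21.
Check: 30^21 ≡ 27 (mod 79).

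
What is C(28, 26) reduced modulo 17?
4

Using Lucas' theorem:
Write n=28 and k=26 in base 17:
n in base 17: [1, 11]
k in base 17: [1, 9]
C(28,26) mod 17 = ∏ C(n_i, k_i) mod 17
Digit binomials (mod 17): C(1,1) = 1; C(11,9) = 55 ≡ 4
Product: 1 × 4 = 4 ≡ 4 (mod 17)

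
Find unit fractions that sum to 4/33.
1/9 + 1/99

Greedy algorithm:
4/33: ceiling(33/4) = 9, use 1/9
1/99: ceiling(99/1) = 99, use 1/99
Result: 4/33 = 1/9 + 1/99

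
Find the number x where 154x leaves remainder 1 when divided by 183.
82

gcd(154, 183) = 1, so the inverse exists.
Extended Euclidean algorithm on (183, 154):
183 = 1 × 154 + 29  ⟹  29 = (1)·183 + (-1)·154
154 = 5 × 29 + 9  ⟹  9 = (-5)·183 + (6)·154
29 = 3 × 9 + 2  ⟹  2 = (16)·183 + (-19)·154
9 = 4 × 2 + 1  ⟹  1 = (-69)·183 + (82)·154
So (82)·154 ≡ 1 (mod 183), i.e. 154^(-1) ≡ 82 (mod 183).
Check: 154 × 82 = 12628 ≡ 1 (mod 183)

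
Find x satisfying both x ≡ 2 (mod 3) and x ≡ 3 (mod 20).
23

Using Chinese Remainder Theorem:
M = 3 × 20 = 60
M1 = 20, M2 = 3
y1 = 20^(-1) mod 3 = 2
y2 = 3^(-1) mod 20 = 7
x = (2×20×2 + 3×3×7) mod 60 = 23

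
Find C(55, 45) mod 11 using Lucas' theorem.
0

Using Lucas' theorem:
Write n=55 and k=45 in base 11:
n in base 11: [5, 0]
k in base 11: [4, 1]
C(55,45) mod 11 = ∏ C(n_i, k_i) mod 11
Digit binomials (mod 11): C(5,4) = 5; C(0,1) = 0 (k_i > n_i)
Product: 5 × 0 = 0 ≡ 0 (mod 11)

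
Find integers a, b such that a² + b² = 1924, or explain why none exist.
18² + 40² (a=18, b=40)

Factorization: 1924 = 2^2 × 13 × 37
By Fermat: n is sum of two squares iff every prime p ≡ 3 (mod 4) appears to even power.
All primes ≡ 3 (mod 4) appear to even power.
Search a = 0, 1, 2, … for 1924 - a² a perfect square: first hit at a = 18: 1924 - 324 = 1600 = 40².
1924 = 18² + 40² = 324 + 1600 ✓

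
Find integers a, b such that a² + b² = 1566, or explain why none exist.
Not possible

Factorization: 1566 = 2 × 3^3 × 29
By Fermat: n is sum of two squares iff every prime p ≡ 3 (mod 4) appears to even power.
Prime(s) ≡ 3 (mod 4) with odd exponent: [(3, 3)]
Therefore 1566 cannot be expressed as a² + b².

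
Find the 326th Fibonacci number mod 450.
143

Matrix identity: Q^n = [[F_(n+1), F_n], [F_n, F_(n-1)]] with Q = [[1,1],[1,0]].
n = 326 = 101000110₂. Square-and-multiply, entries mod 450:
Q^1 = [[1,1],[1,0]]
Q^2 = (Q^1)² = [[2,1],[1,1]]
Q^5 = (Q^2)²·Q = [[8,5],[5,3]]
Q^10 = (Q^5)² = [[89,55],[55,34]]
Q^20 = (Q^10)² = [[146,15],[15,131]]
Q^40 = (Q^20)² = [[391,105],[105,286]]
Q^81 = (Q^40)²·Q = [[91,106],[106,435]]
Q^163 = (Q^81)²·Q = [[123,167],[167,406]]
Q^326 = (Q^163)² = [[268,143],[143,125]]
F_326 mod 450 = Q^326[0][1] = 143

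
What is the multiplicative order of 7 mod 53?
26

53 is prime, so ord(7) divides φ(53) = 52.
Divisors of 52: 1, 2, 4, 13, 26, 52.
Repeated squaring: 7^1 ≡ 7, 7^2 ≡ 49, 7^4 ≡ 16, 7^8 ≡ 44, 7^16 ≡ 28, 7^32 ≡ 42 (mod 53).
Test 7^d mod 53 for each divisor d in increasing order:
7^1 ≡ 7
7^2 ≡ 49
7^4 ≡ 16
7^13 = 7^8·7^4·7^1 ≡ 52
7^26 = 7^16·7^8·7^2 ≡ 1  ← first divisor giving 1
The order is 26.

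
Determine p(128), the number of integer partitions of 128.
4351078600

p(n) counts ways to write n as a sum of positive integers (order ignored).
Euler's pentagonal recurrence: p(k) = p(k-1) + p(k-2) - p(k-5) - p(k-7) + p(k-12) + p(k-15) - ... (offsets j(3j∓1)/2, signs ++--, p(0)=1, p(<0)=0).
DP table for k = 0..127: p(0)=1, p(1)=1, p(2)=2, p(3)=3, p(4)=5, p(5)=7, p(6)=11, p(7)=15, p(8)=22, p(9)=30, p(10)=42, p(11)=56, p(12)=77, p(13)=101, p(14)=135, p(15)=176, p(16)=231, p(17)=297, p(18)=385, p(19)=490, p(20)=627, p(21)=792, p(22)=1002, p(23)=1255, p(24)=1575, p(25)=1958, p(26)=2436, p(27)=3010, p(28)=3718, p(29)=4565, p(30)=5604, p(31)=6842, p(32)=8349, p(33)=10143, p(34)=12310, p(35)=14883, p(36)=17977, p(37)=21637, p(38)=26015, p(39)=31185, p(40)=37338, p(41)=44583, p(42)=53174, p(43)=63261, p(44)=75175, p(45)=89134, p(46)=105558, p(47)=124754, p(48)=147273, p(49)=173525, p(50)=204226, p(51)=239943, p(52)=281589, p(53)=329931, p(54)=386155, p(55)=451276, p(56)=526823, p(57)=614154, p(58)=715220, p(59)=831820, p(60)=966467, p(61)=1121505, p(62)=1300156, p(63)=1505499, p(64)=1741630, p(65)=2012558, p(66)=2323520, p(67)=2679689, p(68)=3087735, p(69)=3554345, p(70)=4087968, p(71)=4697205, p(72)=5392783, p(73)=6185689, p(74)=7089500, p(75)=8118264, p(76)=9289091, p(77)=10619863, p(78)=12132164, p(79)=13848650, p(80)=15796476, p(81)=18004327, p(82)=20506255, p(83)=23338469, p(84)=26543660, p(85)=30167357, p(86)=34262962, p(87)=38887673, p(88)=44108109, p(89)=49995925, p(90)=56634173, p(91)=64112359, p(92)=72533807, p(93)=82010177, p(94)=92669720, p(95)=104651419, p(96)=118114304, p(97)=133230930, p(98)=150198136, p(99)=169229875, p(100)=190569292, p(101)=214481126, p(102)=241265379, p(103)=271248950, p(104)=304801365, p(105)=342325709, p(106)=384276336, p(107)=431149389, p(108)=483502844, p(109)=541946240, p(110)=607163746, p(111)=679903203, p(112)=761002156, p(113)=851376628, p(114)=952050665, p(115)=1064144451, p(116)=1188908248, p(117)=1327710076, p(118)=1482074143, p(119)=1653668665, p(120)=1844349560, p(121)=2056148051, p(122)=2291320912, p(123)=2552338241, p(124)=2841940500, p(125)=3163127352, p(126)=3519222692, p(127)=3913864295.
Final step: p(128) = p(127) + p(126) - p(123) - p(121) + p(116) + p(113) - p(106) - p(102) + p(93) + p(88) - p(77) - p(71) + p(58) + p(51) - p(36) - p(28) + p(11) + p(2)
= 3913864295 + 3519222692 - 2552338241 - 2056148051 + 1188908248 + 851376628 - 384276336 - 241265379 + 82010177 + 44108109 - 10619863 - 4697205 + 715220 + 239943 - 17977 - 3718 + 56 + 2
= 4351078600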